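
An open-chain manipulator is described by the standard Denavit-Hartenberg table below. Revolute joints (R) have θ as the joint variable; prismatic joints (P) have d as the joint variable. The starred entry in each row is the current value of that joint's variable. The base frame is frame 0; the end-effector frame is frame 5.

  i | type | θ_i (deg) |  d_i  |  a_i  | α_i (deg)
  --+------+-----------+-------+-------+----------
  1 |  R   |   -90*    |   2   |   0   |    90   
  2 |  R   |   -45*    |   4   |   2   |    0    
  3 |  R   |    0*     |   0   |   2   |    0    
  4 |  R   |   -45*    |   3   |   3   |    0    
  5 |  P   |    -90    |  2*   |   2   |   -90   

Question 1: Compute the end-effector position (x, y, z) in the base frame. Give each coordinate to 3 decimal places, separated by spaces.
-9.000 -0.828 -3.828

after link 1: o_1 = (0.0000, 0.0000, 2.0000)
after link 2: o_2 = (-4.0000, -1.4142, 0.5858)
after link 3: o_3 = (-4.0000, -2.8284, -0.8284)
after link 4: o_4 = (-7.0000, -2.8284, -3.8284)
after link 5: o_5 = (-9.0000, -0.8284, -3.8284)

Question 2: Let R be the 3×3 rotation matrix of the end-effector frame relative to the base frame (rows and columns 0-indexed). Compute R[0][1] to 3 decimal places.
End-effector y-axis (col 1 of R) = (1.0000,0.0000,-0.0000)
R[0][1] = 1.0000

1.000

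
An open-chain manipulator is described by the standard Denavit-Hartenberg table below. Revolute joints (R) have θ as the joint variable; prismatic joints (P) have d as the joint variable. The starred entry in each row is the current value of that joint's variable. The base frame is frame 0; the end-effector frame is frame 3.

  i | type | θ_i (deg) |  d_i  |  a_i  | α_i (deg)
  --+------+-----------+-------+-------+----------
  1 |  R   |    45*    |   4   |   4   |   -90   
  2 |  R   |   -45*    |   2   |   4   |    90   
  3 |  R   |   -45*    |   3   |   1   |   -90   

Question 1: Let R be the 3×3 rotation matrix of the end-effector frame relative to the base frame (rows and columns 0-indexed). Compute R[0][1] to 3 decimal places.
End-effector y-axis (col 1 of R) = (0.5000,0.5000,-0.7071)
R[0][1] = 0.5000

0.500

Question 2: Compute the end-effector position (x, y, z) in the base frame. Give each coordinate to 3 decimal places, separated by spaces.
after link 1: o_1 = (2.8284, 2.8284, 4.0000)
after link 2: o_2 = (3.4142, 6.2426, 6.8284)
after link 3: o_3 = (2.7678, 4.5962, 9.4497)

2.768 4.596 9.450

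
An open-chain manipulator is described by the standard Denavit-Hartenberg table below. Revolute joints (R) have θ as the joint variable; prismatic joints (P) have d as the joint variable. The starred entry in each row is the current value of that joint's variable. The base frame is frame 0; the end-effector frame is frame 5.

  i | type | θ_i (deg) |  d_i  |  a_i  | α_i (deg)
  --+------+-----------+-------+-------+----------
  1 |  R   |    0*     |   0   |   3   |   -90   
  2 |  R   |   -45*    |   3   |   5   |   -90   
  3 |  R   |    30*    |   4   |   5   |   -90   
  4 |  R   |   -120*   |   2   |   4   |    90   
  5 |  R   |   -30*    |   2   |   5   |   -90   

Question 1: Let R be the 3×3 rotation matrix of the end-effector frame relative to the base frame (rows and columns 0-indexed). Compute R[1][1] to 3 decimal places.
-0.433

End-effector y-axis (col 1 of R) = (0.8839,-0.4330,0.1768)
R[1][1] = -0.4330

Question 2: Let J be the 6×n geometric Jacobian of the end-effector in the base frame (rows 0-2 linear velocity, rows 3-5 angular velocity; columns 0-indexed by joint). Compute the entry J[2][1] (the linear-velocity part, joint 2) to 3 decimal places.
-10.385

axis z_1 = (0.0000,1.0000,0.0000); lever o_n−o_1 = (10.3854,3.8816,-4.0595)
cross product → J_v[:, 1] = (-4.0595,0.0000,-10.3854)
J_ω[:, 1] = z_1
entry J[2][1] = -10.3854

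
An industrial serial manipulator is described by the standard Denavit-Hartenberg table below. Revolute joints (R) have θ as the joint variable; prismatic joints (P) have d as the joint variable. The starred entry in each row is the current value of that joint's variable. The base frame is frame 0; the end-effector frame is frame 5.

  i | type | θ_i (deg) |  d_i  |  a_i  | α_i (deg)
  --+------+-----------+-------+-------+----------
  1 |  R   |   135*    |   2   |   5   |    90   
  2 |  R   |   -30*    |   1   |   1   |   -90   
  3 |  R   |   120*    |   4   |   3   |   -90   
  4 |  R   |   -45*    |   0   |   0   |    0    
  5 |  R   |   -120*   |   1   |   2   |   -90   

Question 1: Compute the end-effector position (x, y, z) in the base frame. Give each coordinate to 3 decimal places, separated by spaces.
after link 1: o_1 = (-3.5355, 3.5355, 2.0000)
after link 2: o_2 = (-3.4408, 4.8550, 1.5000)
after link 3: o_3 = (-5.7736, 3.5136, 5.7141)
after link 4: o_4 = (-5.7736, 3.5136, 5.7141)
after link 5: o_5 = (-4.4812, 5.2943, 6.1124)

-4.481 5.294 6.112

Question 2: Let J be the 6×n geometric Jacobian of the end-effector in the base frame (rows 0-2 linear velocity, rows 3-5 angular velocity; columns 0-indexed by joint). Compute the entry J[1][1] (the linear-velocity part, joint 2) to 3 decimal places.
-2.908

axis z_1 = (0.7071,0.7071,0.0000); lever o_n−o_1 = (-0.9457,1.7588,4.1124)
cross product → J_v[:, 1] = (2.9079,-2.9079,1.9123)
J_ω[:, 1] = z_1
entry J[1][1] = -2.9079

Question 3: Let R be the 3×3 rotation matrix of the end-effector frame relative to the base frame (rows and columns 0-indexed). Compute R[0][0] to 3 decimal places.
0.204

End-effector x-axis (col 0 of R) = (0.2042,0.9788,-0.0173)
R[0][0] = 0.2042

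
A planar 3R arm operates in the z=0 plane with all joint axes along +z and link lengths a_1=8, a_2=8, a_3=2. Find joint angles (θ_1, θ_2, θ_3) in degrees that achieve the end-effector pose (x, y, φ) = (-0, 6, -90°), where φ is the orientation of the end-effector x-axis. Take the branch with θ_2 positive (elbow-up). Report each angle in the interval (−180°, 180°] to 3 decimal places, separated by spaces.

wrist centre = target − a_3·(cos φ, sin φ) = (-0.0000, 8.0000)
cos θ_2 = (64.0000−8²−8²)/(2·8·8) = -0.5000; θ_2 = 120.0000° (elbow-up)
β = atan2(8.0000,-0.0000) = 90.0000°; ψ = atan2(6.9282,4.0000) = 60.0000°
θ_1 = β − ψ = 30.0000°
θ_3 = φ − θ_1 − θ_2 = 120.0000° (wrapped to (-180°,180°])

30.000 120.000 120.000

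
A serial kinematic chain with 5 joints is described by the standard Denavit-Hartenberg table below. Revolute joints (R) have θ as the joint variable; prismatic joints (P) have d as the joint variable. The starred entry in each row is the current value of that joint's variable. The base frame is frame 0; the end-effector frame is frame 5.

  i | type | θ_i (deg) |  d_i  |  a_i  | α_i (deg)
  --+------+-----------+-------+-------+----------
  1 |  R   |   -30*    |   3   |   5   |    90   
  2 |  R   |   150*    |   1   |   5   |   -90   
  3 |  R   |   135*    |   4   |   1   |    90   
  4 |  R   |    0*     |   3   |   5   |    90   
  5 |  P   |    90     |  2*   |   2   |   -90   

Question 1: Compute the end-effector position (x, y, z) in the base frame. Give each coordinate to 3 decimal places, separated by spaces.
3.634 5.729 3.414

after link 1: o_1 = (4.3301, -2.5000, 3.0000)
after link 2: o_2 = (0.0801, -1.2010, 5.5000)
after link 3: o_3 = (-0.7680, 0.1052, 1.6823)
after link 4: o_4 = (3.1210, 4.3918, 0.9752)
after link 5: o_5 = (3.6335, 5.7289, 3.4144)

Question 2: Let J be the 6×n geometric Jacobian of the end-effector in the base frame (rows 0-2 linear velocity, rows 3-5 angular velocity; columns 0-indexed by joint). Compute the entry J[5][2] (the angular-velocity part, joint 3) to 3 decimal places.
-0.866

axis z_2 = (-0.4330,0.2500,-0.8660); lever o_n−o_2 = (3.5534,6.9299,-2.0856)
cross product → J_v[:, 2] = (5.4801,-3.9804,-3.8891)
J_ω[:, 2] = z_2
entry J[5][2] = -0.8660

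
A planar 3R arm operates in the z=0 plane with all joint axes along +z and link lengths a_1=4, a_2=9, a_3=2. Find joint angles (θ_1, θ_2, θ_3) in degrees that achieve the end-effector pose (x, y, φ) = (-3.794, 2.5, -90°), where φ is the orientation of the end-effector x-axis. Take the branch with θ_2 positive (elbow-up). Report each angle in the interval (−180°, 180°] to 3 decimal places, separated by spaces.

wrist centre = target − a_3·(cos φ, sin φ) = (-3.7940, 4.5000)
cos θ_2 = (34.6444−4²−9²)/(2·4·9) = -0.8660; θ_2 = 150.0028° (elbow-up)
β = atan2(4.5000,-3.7940) = 130.1346°; ψ = atan2(4.4996,-3.7944) = 130.1403°
θ_1 = β − ψ = -0.0057°
θ_3 = φ − θ_1 − θ_2 = 120.0029° (wrapped to (-180°,180°])

-0.006 150.003 120.003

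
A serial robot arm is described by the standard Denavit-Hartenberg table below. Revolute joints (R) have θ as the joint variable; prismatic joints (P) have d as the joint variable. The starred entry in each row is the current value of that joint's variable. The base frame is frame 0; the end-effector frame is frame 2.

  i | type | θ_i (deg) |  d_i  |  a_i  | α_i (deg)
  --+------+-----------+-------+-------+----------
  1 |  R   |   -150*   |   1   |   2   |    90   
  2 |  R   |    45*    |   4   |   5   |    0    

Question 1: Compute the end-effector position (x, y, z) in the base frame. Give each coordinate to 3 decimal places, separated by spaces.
-6.794 0.696 4.536

after link 1: o_1 = (-1.7321, -1.0000, 1.0000)
after link 2: o_2 = (-6.7939, 0.6963, 4.5355)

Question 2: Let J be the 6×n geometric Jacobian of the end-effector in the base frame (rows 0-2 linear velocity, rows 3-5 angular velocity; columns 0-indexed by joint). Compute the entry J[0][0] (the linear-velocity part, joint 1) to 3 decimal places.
axis z_0 = ẑ; lever o_n−o_0 = (-6.7939,0.6963,4.5355)
cross product → J_v[:, 0] = (-0.6963,-6.7939,0.0000)
J_ω[:, 0] = z_0
entry J[0][0] = -0.6963

-0.696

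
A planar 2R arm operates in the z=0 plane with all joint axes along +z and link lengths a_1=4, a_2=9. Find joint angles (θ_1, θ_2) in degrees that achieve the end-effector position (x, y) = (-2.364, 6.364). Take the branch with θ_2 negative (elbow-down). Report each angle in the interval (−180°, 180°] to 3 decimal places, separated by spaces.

cos θ_2 = (46.0890−4²−9²)/(2·4·9) = -0.7071; θ_2 = -134.9992° (elbow-down)
β = atan2(6.3640,-2.3640) = 110.3782°; ψ = atan2(-6.3640,-2.3639) = -110.3771°
θ_1 = β − ψ = 220.7554°

-139.245 -134.999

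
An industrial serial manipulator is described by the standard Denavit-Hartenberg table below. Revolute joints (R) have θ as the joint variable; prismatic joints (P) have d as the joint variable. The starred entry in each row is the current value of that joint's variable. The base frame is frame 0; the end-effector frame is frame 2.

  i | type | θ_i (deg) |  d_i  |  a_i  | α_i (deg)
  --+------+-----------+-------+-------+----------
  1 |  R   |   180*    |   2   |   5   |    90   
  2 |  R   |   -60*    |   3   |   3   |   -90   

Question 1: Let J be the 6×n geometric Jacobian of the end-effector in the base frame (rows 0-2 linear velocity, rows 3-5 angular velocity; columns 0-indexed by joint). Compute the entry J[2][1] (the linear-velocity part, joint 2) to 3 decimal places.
axis z_1 = (0.0000,1.0000,0.0000); lever o_n−o_1 = (-1.5000,3.0000,-2.5981)
cross product → J_v[:, 1] = (-2.5981,0.0000,1.5000)
J_ω[:, 1] = z_1
entry J[2][1] = 1.5000

1.500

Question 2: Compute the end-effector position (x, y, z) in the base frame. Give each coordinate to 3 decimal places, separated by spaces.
after link 1: o_1 = (-5.0000, 0.0000, 2.0000)
after link 2: o_2 = (-6.5000, 3.0000, -0.5981)

-6.500 3.000 -0.598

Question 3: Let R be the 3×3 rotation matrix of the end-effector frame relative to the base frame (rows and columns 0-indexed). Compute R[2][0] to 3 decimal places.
-0.866

End-effector x-axis (col 0 of R) = (-0.5000,0.0000,-0.8660)
R[2][0] = -0.8660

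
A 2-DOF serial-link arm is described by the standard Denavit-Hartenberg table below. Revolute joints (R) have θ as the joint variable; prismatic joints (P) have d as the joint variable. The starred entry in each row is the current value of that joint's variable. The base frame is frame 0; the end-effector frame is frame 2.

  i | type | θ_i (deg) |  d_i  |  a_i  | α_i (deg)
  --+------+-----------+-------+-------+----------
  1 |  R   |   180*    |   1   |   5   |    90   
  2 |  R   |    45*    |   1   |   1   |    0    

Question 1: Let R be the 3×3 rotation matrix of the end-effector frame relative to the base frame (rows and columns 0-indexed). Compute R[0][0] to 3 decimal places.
End-effector x-axis (col 0 of R) = (-0.7071,0.0000,0.7071)
R[0][0] = -0.7071

-0.707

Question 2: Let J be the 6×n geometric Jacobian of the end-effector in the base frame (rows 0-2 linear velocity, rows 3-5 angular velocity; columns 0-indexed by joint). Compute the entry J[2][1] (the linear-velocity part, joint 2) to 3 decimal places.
0.707

axis z_1 = (0.0000,1.0000,0.0000); lever o_n−o_1 = (-0.7071,1.0000,0.7071)
cross product → J_v[:, 1] = (0.7071,-0.0000,0.7071)
J_ω[:, 1] = z_1
entry J[2][1] = 0.7071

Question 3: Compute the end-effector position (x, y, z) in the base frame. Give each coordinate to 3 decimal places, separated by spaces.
after link 1: o_1 = (-5.0000, 0.0000, 1.0000)
after link 2: o_2 = (-5.7071, 1.0000, 1.7071)

-5.707 1.000 1.707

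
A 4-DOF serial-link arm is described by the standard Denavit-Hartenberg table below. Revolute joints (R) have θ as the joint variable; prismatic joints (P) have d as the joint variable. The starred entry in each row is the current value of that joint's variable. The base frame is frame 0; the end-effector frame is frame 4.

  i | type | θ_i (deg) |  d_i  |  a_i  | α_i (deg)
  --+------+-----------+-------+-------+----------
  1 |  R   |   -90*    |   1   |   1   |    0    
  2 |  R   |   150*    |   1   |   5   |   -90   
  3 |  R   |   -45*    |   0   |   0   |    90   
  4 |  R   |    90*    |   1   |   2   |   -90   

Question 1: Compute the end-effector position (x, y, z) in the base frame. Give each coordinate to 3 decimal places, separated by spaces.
after link 1: o_1 = (0.0000, -1.0000, 1.0000)
after link 2: o_2 = (2.5000, 3.3301, 2.0000)
after link 3: o_3 = (2.5000, 3.3301, 2.0000)
after link 4: o_4 = (0.4144, 3.7178, 2.7071)

0.414 3.718 2.707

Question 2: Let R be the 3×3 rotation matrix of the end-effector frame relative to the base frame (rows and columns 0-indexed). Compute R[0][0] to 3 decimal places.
End-effector x-axis (col 0 of R) = (-0.8660,0.5000,0.0000)
R[0][0] = -0.8660

-0.866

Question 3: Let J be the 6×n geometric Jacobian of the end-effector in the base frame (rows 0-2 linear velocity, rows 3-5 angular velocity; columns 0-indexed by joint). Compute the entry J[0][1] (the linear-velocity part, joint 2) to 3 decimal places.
-4.718

axis z_1 = (0.0000,0.0000,1.0000); lever o_n−o_1 = (0.4144,4.7178,1.7071)
cross product → J_v[:, 1] = (-4.7178,0.4144,0.0000)
J_ω[:, 1] = z_1
entry J[0][1] = -4.7178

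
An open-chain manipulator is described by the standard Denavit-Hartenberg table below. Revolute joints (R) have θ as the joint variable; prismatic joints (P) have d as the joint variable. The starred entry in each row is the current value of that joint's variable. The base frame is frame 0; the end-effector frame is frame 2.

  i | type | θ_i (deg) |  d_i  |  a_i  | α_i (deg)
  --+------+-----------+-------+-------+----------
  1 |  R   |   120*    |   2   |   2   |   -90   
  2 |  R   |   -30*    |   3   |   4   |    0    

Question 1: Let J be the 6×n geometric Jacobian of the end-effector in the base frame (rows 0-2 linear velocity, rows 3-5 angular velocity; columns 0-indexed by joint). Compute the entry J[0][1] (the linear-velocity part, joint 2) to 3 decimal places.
-1.000

axis z_1 = (-0.8660,-0.5000,0.0000); lever o_n−o_1 = (-4.3301,1.5000,2.0000)
cross product → J_v[:, 1] = (-1.0000,1.7321,-3.4641)
J_ω[:, 1] = z_1
entry J[0][1] = -1.0000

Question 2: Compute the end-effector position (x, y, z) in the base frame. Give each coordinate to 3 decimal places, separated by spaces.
-5.330 3.232 4.000

after link 1: o_1 = (-1.0000, 1.7321, 2.0000)
after link 2: o_2 = (-5.3301, 3.2321, 4.0000)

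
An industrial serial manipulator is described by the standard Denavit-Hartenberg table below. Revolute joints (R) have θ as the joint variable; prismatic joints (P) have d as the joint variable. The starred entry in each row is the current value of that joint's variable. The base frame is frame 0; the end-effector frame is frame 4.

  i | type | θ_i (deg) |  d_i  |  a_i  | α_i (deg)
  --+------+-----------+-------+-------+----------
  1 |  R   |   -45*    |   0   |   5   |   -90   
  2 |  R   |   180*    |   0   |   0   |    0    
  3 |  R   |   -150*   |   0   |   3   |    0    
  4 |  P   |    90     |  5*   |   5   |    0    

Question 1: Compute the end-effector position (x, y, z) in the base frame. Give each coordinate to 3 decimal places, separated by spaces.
after link 1: o_1 = (3.5355, -3.5355, 0.0000)
after link 2: o_2 = (3.5355, -3.5355, 0.0000)
after link 3: o_3 = (5.3727, -5.3727, -1.5000)
after link 4: o_4 = (7.1404, -0.0694, -5.8301)

7.140 -0.069 -5.830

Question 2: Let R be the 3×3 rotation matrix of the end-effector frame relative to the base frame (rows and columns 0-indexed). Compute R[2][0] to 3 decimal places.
-0.866

End-effector x-axis (col 0 of R) = (-0.3536,0.3536,-0.8660)
R[2][0] = -0.8660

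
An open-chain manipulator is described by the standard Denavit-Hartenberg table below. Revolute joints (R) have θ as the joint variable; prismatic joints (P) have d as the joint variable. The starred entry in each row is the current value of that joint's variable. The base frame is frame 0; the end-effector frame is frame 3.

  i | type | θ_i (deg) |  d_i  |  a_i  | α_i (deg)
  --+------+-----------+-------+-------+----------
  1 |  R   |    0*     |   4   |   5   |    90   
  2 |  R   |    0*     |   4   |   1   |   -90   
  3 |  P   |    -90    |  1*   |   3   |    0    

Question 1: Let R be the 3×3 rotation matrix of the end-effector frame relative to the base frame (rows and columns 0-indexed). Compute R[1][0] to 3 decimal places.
End-effector x-axis (col 0 of R) = (0.0000,-1.0000,0.0000)
R[1][0] = -1.0000

-1.000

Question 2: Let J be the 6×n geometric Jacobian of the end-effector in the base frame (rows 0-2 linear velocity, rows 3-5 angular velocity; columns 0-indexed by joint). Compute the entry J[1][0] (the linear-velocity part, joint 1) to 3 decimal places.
6.000

axis z_0 = ẑ; lever o_n−o_0 = (6.0000,-7.0000,5.0000)
cross product → J_v[:, 0] = (7.0000,6.0000,-0.0000)
J_ω[:, 0] = z_0
entry J[1][0] = 6.0000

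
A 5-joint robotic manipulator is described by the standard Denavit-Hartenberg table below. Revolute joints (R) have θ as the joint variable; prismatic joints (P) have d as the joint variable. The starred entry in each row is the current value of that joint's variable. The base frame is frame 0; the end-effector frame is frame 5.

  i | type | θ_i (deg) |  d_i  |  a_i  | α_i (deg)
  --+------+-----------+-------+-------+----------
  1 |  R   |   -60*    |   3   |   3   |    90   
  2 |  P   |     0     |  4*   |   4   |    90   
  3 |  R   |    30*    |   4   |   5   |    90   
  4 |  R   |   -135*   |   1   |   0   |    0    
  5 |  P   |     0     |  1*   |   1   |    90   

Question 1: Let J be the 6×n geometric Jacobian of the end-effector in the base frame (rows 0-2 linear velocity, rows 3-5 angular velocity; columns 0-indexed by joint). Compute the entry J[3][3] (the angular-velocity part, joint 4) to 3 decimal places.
axis z_3 = (1.0000,0.0000,-0.0000); lever o_n−o_3 = (2.0000,0.7071,0.7071)
cross product → J_v[:, 3] = (0.0000,-0.7071,0.7071)
J_ω[:, 3] = z_3
entry J[3][3] = 1.0000

1.000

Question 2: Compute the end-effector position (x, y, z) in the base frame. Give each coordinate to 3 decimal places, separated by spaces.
after link 1: o_1 = (1.5000, -2.5981, 3.0000)
after link 2: o_2 = (0.0359, -8.0622, 3.0000)
after link 3: o_3 = (0.0359, -13.0622, -1.0000)
after link 4: o_4 = (1.0359, -13.0622, -1.0000)
after link 5: o_5 = (2.0359, -12.3551, -0.2929)

2.036 -12.355 -0.293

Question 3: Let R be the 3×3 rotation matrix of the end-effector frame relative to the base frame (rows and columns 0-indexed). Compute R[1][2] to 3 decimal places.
End-effector z-axis (col 2 of R) = (-0.0000,0.7071,-0.7071)
R[1][2] = 0.7071

0.707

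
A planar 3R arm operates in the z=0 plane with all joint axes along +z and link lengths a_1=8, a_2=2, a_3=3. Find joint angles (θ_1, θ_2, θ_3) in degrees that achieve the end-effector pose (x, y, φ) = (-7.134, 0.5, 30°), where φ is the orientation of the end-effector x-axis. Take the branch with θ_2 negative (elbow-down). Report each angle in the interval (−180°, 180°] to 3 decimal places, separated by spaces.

-168.267 -29.998 -131.735

wrist centre = target − a_3·(cos φ, sin φ) = (-9.7321, -1.0000)
cos θ_2 = (95.7133−8²−2²)/(2·8·2) = 0.8660; θ_2 = -29.9982° (elbow-down)
β = atan2(-1.0000,-9.7321) = -174.1333°; ψ = atan2(-0.9999,9.7321) = -5.8664°
θ_1 = β − ψ = -168.2669°
θ_3 = φ − θ_1 − θ_2 = -131.7349° (wrapped to (-180°,180°])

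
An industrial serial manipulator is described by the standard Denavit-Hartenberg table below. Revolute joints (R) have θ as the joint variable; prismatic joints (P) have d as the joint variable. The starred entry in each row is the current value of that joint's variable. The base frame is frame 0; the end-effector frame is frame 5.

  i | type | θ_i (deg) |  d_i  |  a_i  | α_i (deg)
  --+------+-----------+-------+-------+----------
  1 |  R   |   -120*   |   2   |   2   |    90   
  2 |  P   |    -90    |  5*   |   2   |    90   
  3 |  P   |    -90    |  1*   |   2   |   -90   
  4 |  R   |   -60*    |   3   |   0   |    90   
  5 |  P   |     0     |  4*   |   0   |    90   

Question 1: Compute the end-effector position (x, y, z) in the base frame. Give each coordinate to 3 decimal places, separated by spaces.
-5.098 4.098 -3.000

after link 1: o_1 = (-1.0000, -1.7321, 2.0000)
after link 2: o_2 = (-5.3301, 0.7679, 0.0000)
after link 3: o_3 = (-3.0981, 0.6340, 0.0000)
after link 4: o_4 = (-3.0981, 0.6340, -3.0000)
after link 5: o_5 = (-5.0981, 4.0981, -3.0000)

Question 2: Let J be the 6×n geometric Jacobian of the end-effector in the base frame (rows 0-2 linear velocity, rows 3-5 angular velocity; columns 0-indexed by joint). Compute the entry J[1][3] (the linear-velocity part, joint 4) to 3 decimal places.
axis z_3 = (-0.0000,0.0000,-1.0000); lever o_n−o_3 = (-2.0000,3.4641,-3.0000)
cross product → J_v[:, 3] = (3.4641,2.0000,-0.0000)
J_ω[:, 3] = z_3
entry J[1][3] = 2.0000

2.000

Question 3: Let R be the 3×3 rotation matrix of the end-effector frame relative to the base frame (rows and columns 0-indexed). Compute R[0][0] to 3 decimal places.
0.866

End-effector x-axis (col 0 of R) = (0.8660,0.5000,-0.0000)
R[0][0] = 0.8660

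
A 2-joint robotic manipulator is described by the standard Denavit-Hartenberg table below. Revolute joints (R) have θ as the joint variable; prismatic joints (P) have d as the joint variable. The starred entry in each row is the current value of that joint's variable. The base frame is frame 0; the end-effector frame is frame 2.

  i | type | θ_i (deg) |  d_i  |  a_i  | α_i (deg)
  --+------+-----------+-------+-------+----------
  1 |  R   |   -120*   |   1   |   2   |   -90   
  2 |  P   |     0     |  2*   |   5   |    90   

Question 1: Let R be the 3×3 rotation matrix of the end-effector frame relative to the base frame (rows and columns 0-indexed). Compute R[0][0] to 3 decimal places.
End-effector x-axis (col 0 of R) = (-0.5000,-0.8660,0.0000)
R[0][0] = -0.5000

-0.500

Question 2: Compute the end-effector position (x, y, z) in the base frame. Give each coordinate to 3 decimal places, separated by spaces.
after link 1: o_1 = (-1.0000, -1.7321, 1.0000)
after link 2: o_2 = (-1.7679, -7.0622, 1.0000)

-1.768 -7.062 1.000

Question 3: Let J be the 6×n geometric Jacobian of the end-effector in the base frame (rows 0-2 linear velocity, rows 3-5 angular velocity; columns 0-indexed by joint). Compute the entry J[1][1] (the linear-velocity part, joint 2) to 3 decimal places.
prismatic axis z_1 = (0.8660,-0.5000,0.0000)
J_v[:, 1] = z_1; J_ω[:, 1] = (0,0,0)
entry J[1][1] = -0.5000

-0.500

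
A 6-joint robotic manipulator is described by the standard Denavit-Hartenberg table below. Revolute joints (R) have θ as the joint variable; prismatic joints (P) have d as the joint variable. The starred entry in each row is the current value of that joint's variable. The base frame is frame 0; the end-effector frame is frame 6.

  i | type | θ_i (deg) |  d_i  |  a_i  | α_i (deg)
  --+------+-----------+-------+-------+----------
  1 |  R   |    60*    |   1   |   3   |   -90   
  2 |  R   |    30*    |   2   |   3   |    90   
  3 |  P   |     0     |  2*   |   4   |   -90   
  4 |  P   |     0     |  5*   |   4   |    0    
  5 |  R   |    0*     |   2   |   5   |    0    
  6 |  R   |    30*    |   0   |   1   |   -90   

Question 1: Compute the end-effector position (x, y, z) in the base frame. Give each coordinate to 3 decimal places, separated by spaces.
1.384 20.397 -6.134

after link 1: o_1 = (1.5000, 2.5981, 1.0000)
after link 2: o_2 = (1.0670, 5.8481, -0.5000)
after link 3: o_3 = (3.2990, 9.7141, -0.7679)
after link 4: o_4 = (0.7010, 15.2141, -2.7679)
after link 5: o_5 = (1.1340, 19.9641, -5.2679)
after link 6: o_6 = (1.3840, 20.3971, -6.1340)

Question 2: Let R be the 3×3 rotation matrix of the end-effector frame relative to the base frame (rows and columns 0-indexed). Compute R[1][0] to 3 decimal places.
End-effector x-axis (col 0 of R) = (0.2500,0.4330,-0.8660)
R[1][0] = 0.4330

0.433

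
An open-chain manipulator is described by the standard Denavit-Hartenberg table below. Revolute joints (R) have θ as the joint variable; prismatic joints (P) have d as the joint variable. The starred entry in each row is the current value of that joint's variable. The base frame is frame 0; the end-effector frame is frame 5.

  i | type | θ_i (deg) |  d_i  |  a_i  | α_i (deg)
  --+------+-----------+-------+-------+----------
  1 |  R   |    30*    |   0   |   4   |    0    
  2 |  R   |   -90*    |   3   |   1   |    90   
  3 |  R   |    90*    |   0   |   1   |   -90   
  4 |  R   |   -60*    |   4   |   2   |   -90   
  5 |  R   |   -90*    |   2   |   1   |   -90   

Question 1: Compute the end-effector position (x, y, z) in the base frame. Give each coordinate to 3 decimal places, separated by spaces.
0.830 5.098 6.732

after link 1: o_1 = (3.4641, 2.0000, 0.0000)
after link 2: o_2 = (3.9641, 1.1340, 3.0000)
after link 3: o_3 = (3.9641, 1.1340, 4.0000)
after link 4: o_4 = (0.4641, 3.7321, 5.0000)
after link 5: o_5 = (0.8301, 5.0981, 6.7321)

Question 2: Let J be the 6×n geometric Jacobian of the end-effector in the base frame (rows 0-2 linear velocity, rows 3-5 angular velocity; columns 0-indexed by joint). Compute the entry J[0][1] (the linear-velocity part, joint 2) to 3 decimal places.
axis z_1 = (0.0000,0.0000,1.0000); lever o_n−o_1 = (-2.6340,3.0981,6.7321)
cross product → J_v[:, 1] = (-3.0981,-2.6340,0.0000)
J_ω[:, 1] = z_1
entry J[0][1] = -3.0981

-3.098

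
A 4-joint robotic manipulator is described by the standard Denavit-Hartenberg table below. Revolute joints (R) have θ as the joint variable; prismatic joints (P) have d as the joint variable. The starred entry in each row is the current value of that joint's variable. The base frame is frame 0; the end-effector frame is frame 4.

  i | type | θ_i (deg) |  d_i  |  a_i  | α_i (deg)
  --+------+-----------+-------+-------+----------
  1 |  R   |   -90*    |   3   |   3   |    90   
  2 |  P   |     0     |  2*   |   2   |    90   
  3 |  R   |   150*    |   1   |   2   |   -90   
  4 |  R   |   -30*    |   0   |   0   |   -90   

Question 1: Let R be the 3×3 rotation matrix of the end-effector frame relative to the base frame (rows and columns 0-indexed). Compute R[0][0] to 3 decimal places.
-0.433

End-effector x-axis (col 0 of R) = (-0.4330,0.7500,-0.5000)
R[0][0] = -0.4330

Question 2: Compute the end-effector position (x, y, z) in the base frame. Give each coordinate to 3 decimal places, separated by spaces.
-3.000 -3.268 2.000

after link 1: o_1 = (0.0000, -3.0000, 3.0000)
after link 2: o_2 = (-2.0000, -5.0000, 3.0000)
after link 3: o_3 = (-3.0000, -3.2679, 2.0000)
after link 4: o_4 = (-3.0000, -3.2679, 2.0000)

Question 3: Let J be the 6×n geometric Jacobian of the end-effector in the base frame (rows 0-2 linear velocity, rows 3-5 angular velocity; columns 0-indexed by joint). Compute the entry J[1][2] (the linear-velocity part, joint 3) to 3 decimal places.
axis z_2 = (-0.0000,-0.0000,-1.0000); lever o_n−o_2 = (-1.0000,1.7321,-1.0000)
cross product → J_v[:, 2] = (1.7321,1.0000,-0.0000)
J_ω[:, 2] = z_2
entry J[1][2] = 1.0000

1.000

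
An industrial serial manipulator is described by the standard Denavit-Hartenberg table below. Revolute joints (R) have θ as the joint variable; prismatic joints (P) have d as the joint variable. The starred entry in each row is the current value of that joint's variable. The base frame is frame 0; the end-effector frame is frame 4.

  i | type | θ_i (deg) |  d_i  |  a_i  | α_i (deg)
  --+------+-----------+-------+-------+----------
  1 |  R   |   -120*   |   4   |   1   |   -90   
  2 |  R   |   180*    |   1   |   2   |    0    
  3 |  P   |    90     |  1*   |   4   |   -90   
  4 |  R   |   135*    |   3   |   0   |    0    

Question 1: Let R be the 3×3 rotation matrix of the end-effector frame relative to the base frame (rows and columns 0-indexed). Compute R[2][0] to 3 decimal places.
End-effector x-axis (col 0 of R) = (-0.6124,0.3536,-0.7071)
R[2][0] = -0.7071

-0.707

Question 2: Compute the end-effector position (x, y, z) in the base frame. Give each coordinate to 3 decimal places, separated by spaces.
0.732 -2.732 8.000

after link 1: o_1 = (-0.5000, -0.8660, 4.0000)
after link 2: o_2 = (1.3660, 0.3660, 4.0000)
after link 3: o_3 = (2.2321, -0.1340, 8.0000)
after link 4: o_4 = (0.7321, -2.7321, 8.0000)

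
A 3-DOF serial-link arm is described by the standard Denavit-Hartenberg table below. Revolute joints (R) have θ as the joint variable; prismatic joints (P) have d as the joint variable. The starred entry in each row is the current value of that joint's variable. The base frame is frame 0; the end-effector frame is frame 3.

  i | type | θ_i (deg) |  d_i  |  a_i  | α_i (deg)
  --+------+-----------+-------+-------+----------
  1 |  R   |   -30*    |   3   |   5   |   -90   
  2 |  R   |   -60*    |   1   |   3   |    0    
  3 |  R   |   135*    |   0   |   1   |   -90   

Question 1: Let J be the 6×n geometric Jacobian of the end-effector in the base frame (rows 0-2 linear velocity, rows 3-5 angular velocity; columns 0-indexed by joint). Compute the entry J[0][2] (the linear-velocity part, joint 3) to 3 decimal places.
-0.837

axis z_2 = (0.5000,0.8660,0.0000); lever o_n−o_2 = (0.2241,-0.1294,-0.9659)
cross product → J_v[:, 2] = (-0.8365,0.4830,-0.2588)
J_ω[:, 2] = z_2
entry J[0][2] = -0.8365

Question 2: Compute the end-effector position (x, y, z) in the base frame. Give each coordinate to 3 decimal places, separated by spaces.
6.353 -2.513 4.632

after link 1: o_1 = (4.3301, -2.5000, 3.0000)
after link 2: o_2 = (6.1292, -2.3840, 5.5981)
after link 3: o_3 = (6.3533, -2.5134, 4.6322)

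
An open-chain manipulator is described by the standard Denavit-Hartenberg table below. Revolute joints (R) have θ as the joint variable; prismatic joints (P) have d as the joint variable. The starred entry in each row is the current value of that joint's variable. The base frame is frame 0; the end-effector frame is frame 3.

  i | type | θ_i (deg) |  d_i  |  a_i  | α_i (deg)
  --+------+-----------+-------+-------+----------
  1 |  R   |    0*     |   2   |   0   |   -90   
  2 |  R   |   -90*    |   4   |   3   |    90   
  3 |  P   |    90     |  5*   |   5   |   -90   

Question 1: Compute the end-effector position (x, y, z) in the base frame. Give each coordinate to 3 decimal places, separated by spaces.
after link 1: o_1 = (0.0000, 0.0000, 2.0000)
after link 2: o_2 = (0.0000, 4.0000, 5.0000)
after link 3: o_3 = (-5.0000, 9.0000, 5.0000)

-5.000 9.000 5.000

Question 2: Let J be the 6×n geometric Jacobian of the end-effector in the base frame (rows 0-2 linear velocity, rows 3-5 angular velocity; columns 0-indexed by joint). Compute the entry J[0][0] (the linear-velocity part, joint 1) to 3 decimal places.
axis z_0 = ẑ; lever o_n−o_0 = (-5.0000,9.0000,5.0000)
cross product → J_v[:, 0] = (-9.0000,-5.0000,0.0000)
J_ω[:, 0] = z_0
entry J[0][0] = -9.0000

-9.000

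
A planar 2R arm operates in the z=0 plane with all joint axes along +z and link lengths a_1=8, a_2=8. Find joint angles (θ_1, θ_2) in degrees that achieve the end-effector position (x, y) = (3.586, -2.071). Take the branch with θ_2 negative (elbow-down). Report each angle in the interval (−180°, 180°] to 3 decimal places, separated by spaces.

cos θ_2 = (17.1484−8²−8²)/(2·8·8) = -0.8660; θ_2 = -150.0003° (elbow-down)
β = atan2(-2.0710,3.5860) = -30.0075°; ψ = atan2(-4.0000,1.0718) = -75.0001°
θ_1 = β − ψ = 44.9927°

44.993 -150.000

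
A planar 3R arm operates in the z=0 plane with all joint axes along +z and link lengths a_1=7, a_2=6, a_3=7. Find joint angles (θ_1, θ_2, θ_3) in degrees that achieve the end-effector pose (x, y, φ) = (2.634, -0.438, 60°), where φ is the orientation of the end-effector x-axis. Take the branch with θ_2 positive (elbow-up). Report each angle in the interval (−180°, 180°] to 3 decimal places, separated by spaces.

-149.999 119.998 90.001

wrist centre = target − a_3·(cos φ, sin φ) = (-0.8660, -6.5002)
cos θ_2 = (43.0023−7²−6²)/(2·7·6) = -0.5000; θ_2 = 119.9982° (elbow-up)
β = atan2(-6.5002,-0.8660) = -97.5887°; ψ = atan2(5.1962,4.0002) = 52.4103°
θ_1 = β − ψ = -149.9990°
θ_3 = φ − θ_1 − θ_2 = 90.0007° (wrapped to (-180°,180°])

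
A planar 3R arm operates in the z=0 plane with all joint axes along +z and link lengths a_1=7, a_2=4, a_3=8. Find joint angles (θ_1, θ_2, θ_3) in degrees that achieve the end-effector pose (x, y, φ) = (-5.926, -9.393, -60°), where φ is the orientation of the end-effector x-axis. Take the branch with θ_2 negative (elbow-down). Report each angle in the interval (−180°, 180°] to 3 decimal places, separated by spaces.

wrist centre = target − a_3·(cos φ, sin φ) = (-9.9260, -2.4648)
cos θ_2 = (104.6007−7²−4²)/(2·7·4) = 0.7072; θ_2 = -44.9961° (elbow-down)
β = atan2(-2.4648,-9.9260) = -166.0545°; ψ = atan2(-2.8282,9.8286) = -16.0534°
θ_1 = β − ψ = -150.0011°
θ_3 = φ − θ_1 − θ_2 = 134.9972° (wrapped to (-180°,180°])

-150.001 -44.996 134.997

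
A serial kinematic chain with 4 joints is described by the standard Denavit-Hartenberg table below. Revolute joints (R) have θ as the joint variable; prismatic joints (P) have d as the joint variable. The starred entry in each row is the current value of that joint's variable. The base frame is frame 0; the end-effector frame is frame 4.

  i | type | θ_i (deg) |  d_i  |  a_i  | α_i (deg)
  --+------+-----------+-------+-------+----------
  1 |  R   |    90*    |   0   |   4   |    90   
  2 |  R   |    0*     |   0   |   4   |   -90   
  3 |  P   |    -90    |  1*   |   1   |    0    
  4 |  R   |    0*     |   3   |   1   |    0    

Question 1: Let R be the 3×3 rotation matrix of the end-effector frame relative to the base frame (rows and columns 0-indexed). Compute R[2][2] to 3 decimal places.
1.000

End-effector z-axis (col 2 of R) = (0.0000,0.0000,1.0000)
R[2][2] = 1.0000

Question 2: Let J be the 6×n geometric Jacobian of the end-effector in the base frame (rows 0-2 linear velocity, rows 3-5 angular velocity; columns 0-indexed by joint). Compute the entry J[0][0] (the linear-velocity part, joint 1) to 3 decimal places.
axis z_0 = ẑ; lever o_n−o_0 = (2.0000,8.0000,4.0000)
cross product → J_v[:, 0] = (-8.0000,2.0000,0.0000)
J_ω[:, 0] = z_0
entry J[0][0] = -8.0000

-8.000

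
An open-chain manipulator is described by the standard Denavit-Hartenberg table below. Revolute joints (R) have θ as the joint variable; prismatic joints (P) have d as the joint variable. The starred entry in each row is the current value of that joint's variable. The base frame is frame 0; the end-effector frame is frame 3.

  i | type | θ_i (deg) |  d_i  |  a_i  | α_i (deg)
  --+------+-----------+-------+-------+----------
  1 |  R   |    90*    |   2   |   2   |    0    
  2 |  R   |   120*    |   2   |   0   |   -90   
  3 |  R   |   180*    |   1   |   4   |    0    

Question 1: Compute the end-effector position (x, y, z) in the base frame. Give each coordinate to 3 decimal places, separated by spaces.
after link 1: o_1 = (0.0000, 2.0000, 2.0000)
after link 2: o_2 = (0.0000, 2.0000, 4.0000)
after link 3: o_3 = (3.9641, 3.1340, 4.0000)

3.964 3.134 4.000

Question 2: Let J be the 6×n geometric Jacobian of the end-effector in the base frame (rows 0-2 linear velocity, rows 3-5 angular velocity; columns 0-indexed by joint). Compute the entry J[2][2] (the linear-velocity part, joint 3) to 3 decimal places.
axis z_2 = (0.5000,-0.8660,0.0000); lever o_n−o_2 = (3.9641,1.1340,-0.0000)
cross product → J_v[:, 2] = (0.0000,0.0000,4.0000)
J_ω[:, 2] = z_2
entry J[2][2] = 4.0000

4.000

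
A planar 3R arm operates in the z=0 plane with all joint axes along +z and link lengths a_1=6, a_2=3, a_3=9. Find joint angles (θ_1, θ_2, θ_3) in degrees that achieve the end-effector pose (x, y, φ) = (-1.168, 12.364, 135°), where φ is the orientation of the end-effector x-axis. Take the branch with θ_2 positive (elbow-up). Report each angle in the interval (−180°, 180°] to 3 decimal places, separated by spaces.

30.000 60.003 44.997

wrist centre = target − a_3·(cos φ, sin φ) = (5.1960, 6.0000)
cos θ_2 = (62.9985−6²−3²)/(2·6·3) = 0.5000; θ_2 = 60.0028° (elbow-up)
β = atan2(6.0000,5.1960) = 49.1078°; ψ = atan2(2.5981,7.4999) = 19.1074°
θ_1 = β − ψ = 30.0004°
θ_3 = φ − θ_1 − θ_2 = 44.9968° (wrapped to (-180°,180°])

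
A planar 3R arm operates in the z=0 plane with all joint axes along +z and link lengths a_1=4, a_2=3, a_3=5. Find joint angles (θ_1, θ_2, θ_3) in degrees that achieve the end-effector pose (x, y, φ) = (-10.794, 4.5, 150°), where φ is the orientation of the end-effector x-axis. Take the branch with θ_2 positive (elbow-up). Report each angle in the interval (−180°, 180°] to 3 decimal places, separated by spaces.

wrist centre = target − a_3·(cos φ, sin φ) = (-6.4639, 2.0000)
cos θ_2 = (45.7817−4²−3²)/(2·4·3) = 0.8659; θ_2 = 30.0141° (elbow-up)
β = atan2(2.0000,-6.4639) = 162.8073°; ψ = atan2(1.5006,6.5977) = 12.8139°
θ_1 = β − ψ = 149.9935°
θ_3 = φ − θ_1 − θ_2 = -30.0076° (wrapped to (-180°,180°])

149.993 30.014 -30.008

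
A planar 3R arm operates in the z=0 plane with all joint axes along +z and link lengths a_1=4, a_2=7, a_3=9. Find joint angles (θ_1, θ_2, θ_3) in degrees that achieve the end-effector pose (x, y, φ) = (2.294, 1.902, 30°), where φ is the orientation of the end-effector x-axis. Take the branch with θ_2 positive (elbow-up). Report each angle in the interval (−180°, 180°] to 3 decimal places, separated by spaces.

120.001 119.997 150.002

wrist centre = target − a_3·(cos φ, sin φ) = (-5.5002, -2.5980)
cos θ_2 = (37.0021−4²−7²)/(2·4·7) = -0.5000; θ_2 = 119.9975° (elbow-up)
β = atan2(-2.5980,-5.5002) = -154.7166°; ψ = atan2(6.0623,0.5003) = 85.2826°
θ_1 = β − ψ = -239.9992°
θ_3 = φ − θ_1 − θ_2 = 150.0017° (wrapped to (-180°,180°])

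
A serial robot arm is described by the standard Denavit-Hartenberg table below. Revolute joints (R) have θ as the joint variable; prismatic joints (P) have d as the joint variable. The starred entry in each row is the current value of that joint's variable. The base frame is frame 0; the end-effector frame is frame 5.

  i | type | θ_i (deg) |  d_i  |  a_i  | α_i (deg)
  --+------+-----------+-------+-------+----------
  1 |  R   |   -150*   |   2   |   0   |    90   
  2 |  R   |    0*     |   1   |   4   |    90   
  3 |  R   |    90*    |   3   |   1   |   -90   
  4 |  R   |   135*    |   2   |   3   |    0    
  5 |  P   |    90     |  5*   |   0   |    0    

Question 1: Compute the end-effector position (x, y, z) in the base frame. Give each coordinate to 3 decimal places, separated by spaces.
2.659 1.395 1.121

after link 1: o_1 = (0.0000, 0.0000, 2.0000)
after link 2: o_2 = (-3.9641, -1.1340, 2.0000)
after link 3: o_3 = (-4.4641, -0.2679, -1.0000)
after link 4: o_4 = (-1.6714, -1.1051, 1.1213)
after link 5: o_5 = (2.6587, 1.3949, 1.1213)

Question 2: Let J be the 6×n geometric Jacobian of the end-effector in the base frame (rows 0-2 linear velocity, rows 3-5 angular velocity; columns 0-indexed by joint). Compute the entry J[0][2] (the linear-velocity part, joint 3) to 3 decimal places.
2.529

axis z_2 = (-0.0000,0.0000,-1.0000); lever o_n−o_2 = (6.6228,2.5289,-0.8787)
cross product → J_v[:, 2] = (2.5289,-6.6228,-0.0000)
J_ω[:, 2] = z_2
entry J[0][2] = 2.5289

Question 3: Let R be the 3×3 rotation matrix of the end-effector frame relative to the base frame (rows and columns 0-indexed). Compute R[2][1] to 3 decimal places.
End-effector y-axis (col 1 of R) = (-0.3536,0.6124,-0.7071)
R[2][1] = -0.7071

-0.707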